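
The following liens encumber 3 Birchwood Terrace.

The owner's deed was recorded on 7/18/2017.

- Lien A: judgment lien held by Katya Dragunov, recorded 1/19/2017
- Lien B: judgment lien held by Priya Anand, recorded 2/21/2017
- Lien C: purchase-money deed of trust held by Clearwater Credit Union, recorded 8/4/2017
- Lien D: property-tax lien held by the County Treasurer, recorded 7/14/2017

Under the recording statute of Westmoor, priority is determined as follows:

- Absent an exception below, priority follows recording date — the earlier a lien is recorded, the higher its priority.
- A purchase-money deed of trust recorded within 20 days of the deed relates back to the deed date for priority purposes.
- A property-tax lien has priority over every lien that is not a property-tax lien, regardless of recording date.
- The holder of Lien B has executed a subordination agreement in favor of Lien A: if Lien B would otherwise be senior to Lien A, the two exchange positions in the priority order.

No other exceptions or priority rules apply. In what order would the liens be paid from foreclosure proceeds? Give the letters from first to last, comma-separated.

Effective dates: C was recorded within the 20-day window, so its effective date is the deed date 7/18/2017.
D is a property-tax lien and takes priority over every other lien.
Among the remaining liens, by effective date: A (1/19/2017), B (2/21/2017), C (7/18/2017).
Since B is not senior to A, the subordination leaves the order unchanged.

D, A, B, C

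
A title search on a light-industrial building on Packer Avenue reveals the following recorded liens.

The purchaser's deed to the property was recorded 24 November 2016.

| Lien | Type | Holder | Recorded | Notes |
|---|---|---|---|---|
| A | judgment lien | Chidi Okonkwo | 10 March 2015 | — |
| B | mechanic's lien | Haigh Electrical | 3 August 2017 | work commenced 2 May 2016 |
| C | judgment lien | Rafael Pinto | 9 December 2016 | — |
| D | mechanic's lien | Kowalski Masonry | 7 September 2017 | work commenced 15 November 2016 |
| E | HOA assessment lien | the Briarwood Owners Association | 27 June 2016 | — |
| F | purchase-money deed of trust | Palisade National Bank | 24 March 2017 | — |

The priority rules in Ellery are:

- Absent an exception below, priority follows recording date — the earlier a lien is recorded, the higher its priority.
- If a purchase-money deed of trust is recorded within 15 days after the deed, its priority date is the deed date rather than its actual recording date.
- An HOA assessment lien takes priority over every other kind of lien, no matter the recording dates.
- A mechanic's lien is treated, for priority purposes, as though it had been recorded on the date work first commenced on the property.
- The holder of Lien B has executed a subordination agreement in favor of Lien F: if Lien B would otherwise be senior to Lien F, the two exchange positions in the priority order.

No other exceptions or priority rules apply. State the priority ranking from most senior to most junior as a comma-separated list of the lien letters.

E, A, F, D, C, B

Effective dates after the stated exceptions: B is treated as recorded 2 May 2016, the work-commencement date; D's effective date is 15 November 2016, when work began; F was recorded 120 days after the deed, outside the 15-day window, so it keeps its recording date.
E, as an HOA assessment lien, has superpriority and ranks first.
Among the remaining liens, by effective date: A (10 March 2015), B (2 May 2016), D (15 November 2016), C (9 December 2016), F (24 March 2017).
B is senior to F before the subordination, so the two trade places.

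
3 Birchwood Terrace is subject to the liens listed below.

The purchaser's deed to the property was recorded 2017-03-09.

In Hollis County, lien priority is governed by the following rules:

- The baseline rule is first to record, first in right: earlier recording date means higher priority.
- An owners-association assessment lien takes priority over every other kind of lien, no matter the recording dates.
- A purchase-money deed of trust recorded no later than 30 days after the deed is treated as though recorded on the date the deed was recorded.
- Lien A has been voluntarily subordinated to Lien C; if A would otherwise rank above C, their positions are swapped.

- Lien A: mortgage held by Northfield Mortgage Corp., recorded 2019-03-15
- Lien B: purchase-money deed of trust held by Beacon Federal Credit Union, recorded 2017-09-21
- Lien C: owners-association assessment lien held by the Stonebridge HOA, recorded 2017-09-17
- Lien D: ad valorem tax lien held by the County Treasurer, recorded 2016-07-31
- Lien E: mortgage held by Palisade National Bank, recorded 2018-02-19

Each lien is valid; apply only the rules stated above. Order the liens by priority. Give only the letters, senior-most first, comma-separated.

C, D, B, E, A

Effective dates: B missed the 30-day window (196 days after the deed), so its recording date stands.
As an owners-association assessment lien, C is senior to every other lien.
Ordering the rest by effective date: D (2016-07-31), B (2017-09-21), E (2018-02-19), A (2019-03-15).
Since A is not senior to C, the subordination leaves the order unchanged.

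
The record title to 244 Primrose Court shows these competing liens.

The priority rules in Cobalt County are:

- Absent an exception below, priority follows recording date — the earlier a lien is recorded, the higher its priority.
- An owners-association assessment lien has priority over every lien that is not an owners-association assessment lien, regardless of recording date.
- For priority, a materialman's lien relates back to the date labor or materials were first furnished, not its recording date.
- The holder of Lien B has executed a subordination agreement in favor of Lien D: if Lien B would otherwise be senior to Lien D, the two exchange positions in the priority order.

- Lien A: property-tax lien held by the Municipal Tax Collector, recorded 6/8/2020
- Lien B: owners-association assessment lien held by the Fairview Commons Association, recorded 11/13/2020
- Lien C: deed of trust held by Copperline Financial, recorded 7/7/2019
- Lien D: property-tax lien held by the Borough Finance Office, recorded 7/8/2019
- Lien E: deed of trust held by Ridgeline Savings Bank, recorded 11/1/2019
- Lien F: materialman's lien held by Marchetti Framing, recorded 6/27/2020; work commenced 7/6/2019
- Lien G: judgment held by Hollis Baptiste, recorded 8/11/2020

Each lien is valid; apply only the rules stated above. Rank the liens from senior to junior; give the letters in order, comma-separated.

D, F, C, B, E, A, G

Effective dates: F is treated as recorded 7/6/2019, the work-commencement date.
B is an owners-association assessment lien and takes priority over every other lien.
Among the remaining liens, by effective date: F (7/6/2019), C (7/7/2019), D (7/8/2019), E (11/1/2019), A (6/8/2020), G (8/11/2020).
B would otherwise be senior to D, so under the subordination agreement B and D exchange positions.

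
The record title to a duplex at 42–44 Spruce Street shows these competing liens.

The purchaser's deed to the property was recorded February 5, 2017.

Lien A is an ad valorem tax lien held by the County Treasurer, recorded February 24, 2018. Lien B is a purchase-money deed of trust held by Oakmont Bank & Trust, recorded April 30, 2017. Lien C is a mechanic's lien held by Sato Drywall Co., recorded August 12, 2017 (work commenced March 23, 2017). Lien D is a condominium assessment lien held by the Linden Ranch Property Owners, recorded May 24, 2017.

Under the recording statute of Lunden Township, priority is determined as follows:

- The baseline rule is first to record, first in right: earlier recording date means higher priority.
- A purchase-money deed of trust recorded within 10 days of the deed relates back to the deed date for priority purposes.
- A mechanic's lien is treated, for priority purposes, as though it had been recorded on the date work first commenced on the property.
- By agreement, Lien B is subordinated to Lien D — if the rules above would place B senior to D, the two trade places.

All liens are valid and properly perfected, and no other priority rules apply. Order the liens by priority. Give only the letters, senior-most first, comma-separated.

C, D, B, A

First, effective dates: B missed the 10-day window (84 days after the deed), so its recording date stands; C is treated as recorded March 23, 2017, the work-commencement date.
Ordering by effective date: C (March 23, 2017), B (April 30, 2017), D (May 24, 2017), A (February 24, 2018).
B is senior to D before the subordination, so the two trade places.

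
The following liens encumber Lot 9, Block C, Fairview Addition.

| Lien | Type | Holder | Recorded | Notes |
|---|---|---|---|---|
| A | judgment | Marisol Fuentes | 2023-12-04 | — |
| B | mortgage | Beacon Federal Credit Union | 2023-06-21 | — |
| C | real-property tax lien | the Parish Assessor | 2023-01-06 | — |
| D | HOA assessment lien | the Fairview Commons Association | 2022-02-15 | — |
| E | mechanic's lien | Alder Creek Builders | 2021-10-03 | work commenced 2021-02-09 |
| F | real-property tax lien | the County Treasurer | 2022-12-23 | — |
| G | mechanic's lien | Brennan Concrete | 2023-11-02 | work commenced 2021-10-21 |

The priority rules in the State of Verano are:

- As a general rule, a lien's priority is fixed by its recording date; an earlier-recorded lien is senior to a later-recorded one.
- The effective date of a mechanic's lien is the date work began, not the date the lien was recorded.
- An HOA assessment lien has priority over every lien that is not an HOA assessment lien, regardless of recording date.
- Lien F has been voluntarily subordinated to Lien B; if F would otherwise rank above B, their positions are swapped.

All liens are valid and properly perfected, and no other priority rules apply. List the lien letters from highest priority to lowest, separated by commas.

First, effective dates: E relates back to 2021-02-09 (work commenced); G is treated as recorded 2021-10-21, the work-commencement date.
D is an HOA assessment lien and takes priority over every other lien.
Among the remaining liens, by effective date: E (2021-02-09), G (2021-10-21), F (2022-12-23), C (2023-01-06), B (2023-06-21), A (2023-12-04).
The subordination applies — F was senior to B — so F and B swap.

D, E, G, B, C, F, A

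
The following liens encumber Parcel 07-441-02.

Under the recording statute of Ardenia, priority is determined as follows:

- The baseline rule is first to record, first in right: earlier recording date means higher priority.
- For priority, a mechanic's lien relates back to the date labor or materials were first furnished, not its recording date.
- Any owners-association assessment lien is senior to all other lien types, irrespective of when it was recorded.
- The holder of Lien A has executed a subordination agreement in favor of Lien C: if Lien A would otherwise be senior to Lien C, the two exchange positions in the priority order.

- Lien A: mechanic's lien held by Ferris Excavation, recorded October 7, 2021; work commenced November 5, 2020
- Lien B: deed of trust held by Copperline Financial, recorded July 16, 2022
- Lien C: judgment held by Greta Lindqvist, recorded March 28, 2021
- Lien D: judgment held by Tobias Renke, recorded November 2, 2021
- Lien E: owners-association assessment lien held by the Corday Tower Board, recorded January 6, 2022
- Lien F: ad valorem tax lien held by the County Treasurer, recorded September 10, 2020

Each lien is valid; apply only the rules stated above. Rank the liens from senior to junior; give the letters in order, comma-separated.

E, F, C, A, D, B

Effective dates after the stated exceptions: A is treated as recorded November 5, 2020, the work-commencement date.
As an owners-association assessment lien, E is senior to every other lien.
Ordering the rest by effective date: F (September 10, 2020), A (November 5, 2020), C (March 28, 2021), D (November 2, 2021), B (July 16, 2022).
The subordination applies — A was senior to C — so A and C swap.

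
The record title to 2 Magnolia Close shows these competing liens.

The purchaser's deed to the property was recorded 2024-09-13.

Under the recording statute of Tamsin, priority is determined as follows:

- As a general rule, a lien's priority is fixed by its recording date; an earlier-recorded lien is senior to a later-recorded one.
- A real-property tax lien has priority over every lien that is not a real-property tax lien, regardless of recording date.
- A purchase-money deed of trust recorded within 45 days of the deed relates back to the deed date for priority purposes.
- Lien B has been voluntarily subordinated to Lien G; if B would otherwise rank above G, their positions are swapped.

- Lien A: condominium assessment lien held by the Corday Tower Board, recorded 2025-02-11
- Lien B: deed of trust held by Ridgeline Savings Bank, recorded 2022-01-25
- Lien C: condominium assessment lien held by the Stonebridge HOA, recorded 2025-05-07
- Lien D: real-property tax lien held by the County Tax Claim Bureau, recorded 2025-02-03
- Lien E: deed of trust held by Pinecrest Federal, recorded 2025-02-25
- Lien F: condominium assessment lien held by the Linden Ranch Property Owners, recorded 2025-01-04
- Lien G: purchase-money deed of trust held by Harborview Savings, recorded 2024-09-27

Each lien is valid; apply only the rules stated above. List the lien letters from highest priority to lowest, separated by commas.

Adjusting effective dates: G's effective date is the deed date, 2024-09-13.
D is a real-property tax lien, so it outranks all other liens regardless of date.
Among the remaining liens, by effective date: B (2022-01-25), G (2024-09-13), F (2025-01-04), A (2025-02-11), E (2025-02-25), C (2025-05-07).
B is senior to G before the subordination, so the two trade places.

D, G, B, F, A, E, C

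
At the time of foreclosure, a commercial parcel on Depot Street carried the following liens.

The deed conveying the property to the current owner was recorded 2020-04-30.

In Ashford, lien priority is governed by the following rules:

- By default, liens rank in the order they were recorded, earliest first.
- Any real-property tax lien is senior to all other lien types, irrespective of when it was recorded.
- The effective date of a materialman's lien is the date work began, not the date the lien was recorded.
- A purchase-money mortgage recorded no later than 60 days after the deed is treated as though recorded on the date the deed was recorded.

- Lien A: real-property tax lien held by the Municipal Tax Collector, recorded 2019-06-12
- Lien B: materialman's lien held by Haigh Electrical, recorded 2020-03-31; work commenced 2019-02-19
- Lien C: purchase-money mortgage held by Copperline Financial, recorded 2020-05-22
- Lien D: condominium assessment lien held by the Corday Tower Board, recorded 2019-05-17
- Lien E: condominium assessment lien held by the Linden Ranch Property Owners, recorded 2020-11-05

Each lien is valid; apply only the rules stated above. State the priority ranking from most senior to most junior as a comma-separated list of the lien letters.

Adjusting effective dates: B relates back to 2019-02-19 (work commenced); C was recorded within the 60-day window, so its effective date is the deed date 2020-04-30.
A is a real-property tax lien, so it outranks all other liens regardless of date.
Remaining liens by effective date: B (2019-02-19), D (2019-05-17), C (2020-04-30), E (2020-11-05).

A, B, D, C, E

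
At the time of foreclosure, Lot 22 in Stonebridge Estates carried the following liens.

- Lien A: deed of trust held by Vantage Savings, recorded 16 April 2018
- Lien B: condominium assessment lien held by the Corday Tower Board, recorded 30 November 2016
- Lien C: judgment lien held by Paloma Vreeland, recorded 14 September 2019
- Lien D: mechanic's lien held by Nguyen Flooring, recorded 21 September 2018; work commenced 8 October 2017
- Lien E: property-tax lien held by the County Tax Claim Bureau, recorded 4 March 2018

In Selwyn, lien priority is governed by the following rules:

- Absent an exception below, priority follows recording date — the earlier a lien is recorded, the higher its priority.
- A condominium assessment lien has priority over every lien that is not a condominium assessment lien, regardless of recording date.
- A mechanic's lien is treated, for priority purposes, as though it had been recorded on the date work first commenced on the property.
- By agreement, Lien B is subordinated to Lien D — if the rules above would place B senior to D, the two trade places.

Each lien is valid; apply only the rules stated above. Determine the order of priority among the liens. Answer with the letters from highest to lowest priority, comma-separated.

D, B, E, A, C

Adjusting effective dates: D relates back to 8 October 2017 (work commenced).
As a condominium assessment lien, B is senior to every other lien.
Among the remaining liens, by effective date: D (8 October 2017), E (4 March 2018), A (16 April 2018), C (14 September 2019).
Because B would otherwise rank above D, the subordination swaps them.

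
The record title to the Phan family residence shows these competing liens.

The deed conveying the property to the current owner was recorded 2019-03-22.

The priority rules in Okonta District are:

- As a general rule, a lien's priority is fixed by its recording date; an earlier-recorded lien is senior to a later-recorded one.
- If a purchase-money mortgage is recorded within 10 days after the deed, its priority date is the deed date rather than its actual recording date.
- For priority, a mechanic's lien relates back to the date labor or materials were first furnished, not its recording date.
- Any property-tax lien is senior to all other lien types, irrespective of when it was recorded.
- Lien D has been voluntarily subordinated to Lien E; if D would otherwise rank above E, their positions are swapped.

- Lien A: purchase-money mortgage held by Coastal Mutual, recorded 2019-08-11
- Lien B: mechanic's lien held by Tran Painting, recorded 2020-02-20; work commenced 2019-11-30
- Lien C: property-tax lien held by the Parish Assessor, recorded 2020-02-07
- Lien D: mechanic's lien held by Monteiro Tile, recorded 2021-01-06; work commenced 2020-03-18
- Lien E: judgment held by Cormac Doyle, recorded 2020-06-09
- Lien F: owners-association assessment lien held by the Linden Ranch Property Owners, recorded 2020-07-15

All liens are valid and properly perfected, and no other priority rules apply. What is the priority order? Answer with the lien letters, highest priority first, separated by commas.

Adjusting effective dates: A was recorded 142 days after the deed, outside the 10-day window, so it keeps its recording date; B's effective date is 2019-11-30, when work began; D's effective date is 2020-03-18, when work began.
As a property-tax lien, C is senior to every other lien.
Remaining liens by effective date: A (2019-08-11), B (2019-11-30), D (2020-03-18), E (2020-06-09), F (2020-07-15).
D would otherwise be senior to E, so under the subordination agreement D and E exchange positions.

C, A, B, E, D, F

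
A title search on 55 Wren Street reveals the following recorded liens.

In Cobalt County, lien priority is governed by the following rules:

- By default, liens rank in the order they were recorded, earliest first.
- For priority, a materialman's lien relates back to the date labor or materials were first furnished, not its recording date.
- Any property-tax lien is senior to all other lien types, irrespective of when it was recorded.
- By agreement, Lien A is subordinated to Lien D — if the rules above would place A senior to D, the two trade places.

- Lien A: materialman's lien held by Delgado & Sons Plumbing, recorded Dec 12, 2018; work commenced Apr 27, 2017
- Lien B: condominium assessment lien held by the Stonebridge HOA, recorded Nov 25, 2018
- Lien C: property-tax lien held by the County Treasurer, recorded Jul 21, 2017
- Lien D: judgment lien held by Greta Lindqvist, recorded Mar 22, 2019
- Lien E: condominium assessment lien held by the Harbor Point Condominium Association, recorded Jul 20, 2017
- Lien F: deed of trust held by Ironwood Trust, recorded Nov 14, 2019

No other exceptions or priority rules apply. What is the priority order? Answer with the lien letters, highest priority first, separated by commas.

C, D, E, B, A, F

Effective dates after the stated exceptions: A is treated as recorded Apr 27, 2017, the work-commencement date.
As a property-tax lien, C is senior to every other lien.
Remaining liens by effective date: A (Apr 27, 2017), E (Jul 20, 2017), B (Nov 25, 2018), D (Mar 22, 2019), F (Nov 14, 2019).
A is senior to D before the subordination, so the two trade places.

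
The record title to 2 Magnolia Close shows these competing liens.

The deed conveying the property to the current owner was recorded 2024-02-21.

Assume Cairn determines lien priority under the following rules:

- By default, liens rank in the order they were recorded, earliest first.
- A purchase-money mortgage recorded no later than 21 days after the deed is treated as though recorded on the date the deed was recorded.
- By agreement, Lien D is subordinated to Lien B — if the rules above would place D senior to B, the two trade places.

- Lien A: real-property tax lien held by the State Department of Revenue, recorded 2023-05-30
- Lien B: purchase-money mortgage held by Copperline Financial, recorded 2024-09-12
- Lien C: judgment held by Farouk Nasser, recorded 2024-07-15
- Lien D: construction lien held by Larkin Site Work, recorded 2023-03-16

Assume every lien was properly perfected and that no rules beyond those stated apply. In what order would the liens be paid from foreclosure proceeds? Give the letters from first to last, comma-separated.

B, A, C, D

First, effective dates: B missed the 21-day window (204 days after the deed), so its recording date stands.
By effective date: D (2023-03-16), A (2023-05-30), C (2024-07-15), B (2024-09-12).
D would otherwise be senior to B, so under the subordination agreement D and B exchange positions.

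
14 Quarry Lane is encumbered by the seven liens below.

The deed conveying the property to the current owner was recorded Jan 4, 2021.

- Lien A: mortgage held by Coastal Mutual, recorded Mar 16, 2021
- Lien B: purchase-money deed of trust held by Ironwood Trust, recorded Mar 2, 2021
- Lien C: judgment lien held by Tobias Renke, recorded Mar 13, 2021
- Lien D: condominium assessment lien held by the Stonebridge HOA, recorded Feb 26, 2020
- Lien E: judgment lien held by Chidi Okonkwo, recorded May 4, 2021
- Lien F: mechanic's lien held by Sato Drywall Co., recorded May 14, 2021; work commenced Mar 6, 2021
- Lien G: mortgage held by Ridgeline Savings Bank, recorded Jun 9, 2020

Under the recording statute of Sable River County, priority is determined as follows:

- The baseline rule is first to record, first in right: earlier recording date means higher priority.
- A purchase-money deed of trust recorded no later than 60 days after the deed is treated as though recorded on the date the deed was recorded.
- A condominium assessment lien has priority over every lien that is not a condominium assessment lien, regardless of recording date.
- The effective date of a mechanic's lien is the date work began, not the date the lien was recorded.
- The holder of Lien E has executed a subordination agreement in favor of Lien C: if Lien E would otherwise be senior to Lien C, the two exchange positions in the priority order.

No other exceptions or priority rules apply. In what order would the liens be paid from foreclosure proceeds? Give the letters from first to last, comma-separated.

First, effective dates: B was recorded within the 60-day window, so its effective date is the deed date Jan 4, 2021; F's effective date is Mar 6, 2021, when work began.
D is a condominium assessment lien and takes priority over every other lien.
Remaining liens by effective date: G (Jun 9, 2020), B (Jan 4, 2021), F (Mar 6, 2021), C (Mar 13, 2021), A (Mar 16, 2021), E (May 4, 2021).
E is already junior to C, so the subordination agreement changes nothing.

D, G, B, F, C, A, E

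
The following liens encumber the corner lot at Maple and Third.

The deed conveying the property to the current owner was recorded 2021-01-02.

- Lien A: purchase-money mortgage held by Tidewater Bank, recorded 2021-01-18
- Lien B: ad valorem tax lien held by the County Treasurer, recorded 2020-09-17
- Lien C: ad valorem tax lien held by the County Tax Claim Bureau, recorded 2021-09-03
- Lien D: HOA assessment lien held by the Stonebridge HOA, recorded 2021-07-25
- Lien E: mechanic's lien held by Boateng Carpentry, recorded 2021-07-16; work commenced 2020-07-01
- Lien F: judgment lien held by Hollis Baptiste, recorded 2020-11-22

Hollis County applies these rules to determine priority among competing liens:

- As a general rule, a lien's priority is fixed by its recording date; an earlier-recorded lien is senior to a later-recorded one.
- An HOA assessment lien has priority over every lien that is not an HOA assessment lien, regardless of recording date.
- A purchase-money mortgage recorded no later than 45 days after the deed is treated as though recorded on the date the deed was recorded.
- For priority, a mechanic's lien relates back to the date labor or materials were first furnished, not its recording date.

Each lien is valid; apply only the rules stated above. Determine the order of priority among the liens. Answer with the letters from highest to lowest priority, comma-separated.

D, E, B, F, A, C

Adjusting effective dates: A relates back to the deed date 2021-01-02; E relates back to 2020-07-01 (work commenced).
D is an HOA assessment lien and takes priority over every other lien.
Remaining liens by effective date: E (2020-07-01), B (2020-09-17), F (2020-11-22), A (2021-01-02), C (2021-09-03).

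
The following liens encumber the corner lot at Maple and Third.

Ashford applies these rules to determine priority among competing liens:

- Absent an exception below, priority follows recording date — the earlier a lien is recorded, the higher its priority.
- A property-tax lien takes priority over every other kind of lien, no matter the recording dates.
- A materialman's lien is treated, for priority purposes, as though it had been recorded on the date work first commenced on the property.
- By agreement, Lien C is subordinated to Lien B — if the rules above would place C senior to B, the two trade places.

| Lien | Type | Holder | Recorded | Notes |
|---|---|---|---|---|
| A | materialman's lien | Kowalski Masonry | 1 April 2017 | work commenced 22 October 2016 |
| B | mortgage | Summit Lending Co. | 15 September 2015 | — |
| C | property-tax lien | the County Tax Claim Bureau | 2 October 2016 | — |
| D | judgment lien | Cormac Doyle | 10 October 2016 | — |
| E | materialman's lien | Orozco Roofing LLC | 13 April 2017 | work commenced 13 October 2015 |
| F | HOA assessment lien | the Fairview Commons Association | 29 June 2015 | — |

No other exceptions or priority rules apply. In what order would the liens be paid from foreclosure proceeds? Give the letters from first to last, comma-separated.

B, F, C, E, D, A

First, effective dates: A relates back to 22 October 2016 (work commenced); E's effective date is 13 October 2015, when work began.
C is a property-tax lien, so it outranks all other liens regardless of date.
Among the remaining liens, by effective date: F (29 June 2015), B (15 September 2015), E (13 October 2015), D (10 October 2016), A (22 October 2016).
The subordination applies — C was senior to B — so C and B swap.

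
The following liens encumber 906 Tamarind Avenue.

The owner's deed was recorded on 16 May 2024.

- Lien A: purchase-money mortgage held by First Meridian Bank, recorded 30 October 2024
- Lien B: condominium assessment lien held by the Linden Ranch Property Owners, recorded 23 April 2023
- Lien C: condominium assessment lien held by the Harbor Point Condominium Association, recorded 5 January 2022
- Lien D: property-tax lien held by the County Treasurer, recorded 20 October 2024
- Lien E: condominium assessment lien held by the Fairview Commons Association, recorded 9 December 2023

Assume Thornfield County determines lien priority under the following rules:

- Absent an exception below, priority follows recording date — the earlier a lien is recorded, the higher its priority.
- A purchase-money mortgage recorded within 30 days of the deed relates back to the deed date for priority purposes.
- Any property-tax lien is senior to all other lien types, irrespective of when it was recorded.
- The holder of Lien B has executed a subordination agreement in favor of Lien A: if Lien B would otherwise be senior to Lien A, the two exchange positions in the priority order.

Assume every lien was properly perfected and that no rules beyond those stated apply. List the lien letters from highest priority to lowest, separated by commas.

D, C, A, E, B

Effective dates: A missed the 30-day window (167 days after the deed), so its recording date stands.
D is a property-tax lien and takes priority over every other lien.
Among the remaining liens, by effective date: C (5 January 2022), B (23 April 2023), E (9 December 2023), A (30 October 2024).
B would otherwise be senior to A, so under the subordination agreement B and A exchange positions.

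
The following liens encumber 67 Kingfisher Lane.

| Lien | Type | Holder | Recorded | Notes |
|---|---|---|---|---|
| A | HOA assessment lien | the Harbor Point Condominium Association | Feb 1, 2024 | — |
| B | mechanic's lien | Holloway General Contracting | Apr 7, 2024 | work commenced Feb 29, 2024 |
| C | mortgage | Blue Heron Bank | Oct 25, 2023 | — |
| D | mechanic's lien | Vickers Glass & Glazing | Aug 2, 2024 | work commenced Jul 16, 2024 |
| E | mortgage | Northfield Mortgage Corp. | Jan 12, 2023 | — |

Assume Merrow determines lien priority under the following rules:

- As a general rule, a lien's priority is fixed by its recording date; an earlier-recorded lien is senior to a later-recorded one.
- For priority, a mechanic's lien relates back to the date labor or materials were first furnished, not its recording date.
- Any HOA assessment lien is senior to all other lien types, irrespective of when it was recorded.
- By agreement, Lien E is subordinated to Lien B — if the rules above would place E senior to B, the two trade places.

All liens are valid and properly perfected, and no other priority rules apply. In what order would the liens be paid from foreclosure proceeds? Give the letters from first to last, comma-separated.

A, B, C, E, D

Effective dates after the stated exceptions: B relates back to Feb 29, 2024 (work commenced); D's effective date is Jul 16, 2024, when work began.
A is an HOA assessment lien, so it outranks all other liens regardless of date.
Ordering the rest by effective date: E (Jan 12, 2023), C (Oct 25, 2023), B (Feb 29, 2024), D (Jul 16, 2024).
E would otherwise be senior to B, so under the subordination agreement E and B exchange positions.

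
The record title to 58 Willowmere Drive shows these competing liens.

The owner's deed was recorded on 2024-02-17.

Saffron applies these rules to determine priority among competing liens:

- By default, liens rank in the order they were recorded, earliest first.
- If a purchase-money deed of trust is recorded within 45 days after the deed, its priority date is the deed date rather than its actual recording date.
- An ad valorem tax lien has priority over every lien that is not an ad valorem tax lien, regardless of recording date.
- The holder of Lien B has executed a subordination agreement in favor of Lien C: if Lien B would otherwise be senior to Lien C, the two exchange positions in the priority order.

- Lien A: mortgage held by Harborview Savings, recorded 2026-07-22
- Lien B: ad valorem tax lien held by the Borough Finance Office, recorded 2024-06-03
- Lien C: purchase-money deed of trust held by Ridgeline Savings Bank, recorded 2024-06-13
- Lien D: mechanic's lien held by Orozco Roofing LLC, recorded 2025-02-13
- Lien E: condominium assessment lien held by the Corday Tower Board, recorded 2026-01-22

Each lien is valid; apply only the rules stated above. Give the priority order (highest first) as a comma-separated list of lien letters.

C, B, D, E, A

Effective dates: C was recorded 117 days after the deed, outside the 45-day window, so it keeps its recording date.
B is an ad valorem tax lien and takes priority over every other lien.
The other liens, earliest effective date first: C (2024-06-13), D (2025-02-13), E (2026-01-22), A (2026-07-22).
B would otherwise be senior to C, so under the subordination agreement B and C exchange positions.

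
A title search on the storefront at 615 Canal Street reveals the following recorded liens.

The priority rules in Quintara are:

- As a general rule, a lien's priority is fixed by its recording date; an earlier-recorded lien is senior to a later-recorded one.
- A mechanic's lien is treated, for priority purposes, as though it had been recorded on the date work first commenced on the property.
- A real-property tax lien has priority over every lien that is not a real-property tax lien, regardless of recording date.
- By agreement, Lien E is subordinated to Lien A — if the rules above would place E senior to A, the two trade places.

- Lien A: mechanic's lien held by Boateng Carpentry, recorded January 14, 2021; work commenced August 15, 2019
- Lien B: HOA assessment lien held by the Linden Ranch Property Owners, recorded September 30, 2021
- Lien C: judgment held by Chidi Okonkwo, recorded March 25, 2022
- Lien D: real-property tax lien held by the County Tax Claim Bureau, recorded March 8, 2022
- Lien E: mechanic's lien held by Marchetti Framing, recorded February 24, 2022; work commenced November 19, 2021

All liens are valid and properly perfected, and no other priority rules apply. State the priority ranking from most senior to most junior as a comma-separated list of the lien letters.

D, A, B, E, C

First, effective dates: A is treated as recorded August 15, 2019, the work-commencement date; E's effective date is November 19, 2021, when work began.
D, as a real-property tax lien, has superpriority and ranks first.
Remaining liens by effective date: A (August 15, 2019), B (September 30, 2021), E (November 19, 2021), C (March 25, 2022).
Since E is not senior to A, the subordination leaves the order unchanged.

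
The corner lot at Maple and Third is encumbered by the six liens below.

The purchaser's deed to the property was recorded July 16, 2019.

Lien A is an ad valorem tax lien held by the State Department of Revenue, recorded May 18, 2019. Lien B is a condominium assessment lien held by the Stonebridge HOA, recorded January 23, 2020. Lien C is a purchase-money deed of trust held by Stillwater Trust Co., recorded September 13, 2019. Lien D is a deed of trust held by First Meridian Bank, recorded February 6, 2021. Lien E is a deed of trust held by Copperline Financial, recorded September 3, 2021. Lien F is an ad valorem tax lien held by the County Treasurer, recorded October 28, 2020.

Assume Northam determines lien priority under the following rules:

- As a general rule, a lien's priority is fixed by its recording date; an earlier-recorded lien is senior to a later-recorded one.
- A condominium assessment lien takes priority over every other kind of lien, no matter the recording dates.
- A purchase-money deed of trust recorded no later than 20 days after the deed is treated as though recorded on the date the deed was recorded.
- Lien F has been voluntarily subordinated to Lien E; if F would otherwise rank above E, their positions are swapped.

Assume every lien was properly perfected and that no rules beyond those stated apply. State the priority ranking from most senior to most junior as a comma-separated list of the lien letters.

B, A, C, E, D, F

Effective dates after the stated exceptions: C was recorded 59 days after the deed, outside the 20-day window, so it keeps its recording date.
As a condominium assessment lien, B is senior to every other lien.
Ordering the rest by effective date: A (May 18, 2019), C (September 13, 2019), F (October 28, 2020), D (February 6, 2021), E (September 3, 2021).
F is senior to E before the subordination, so the two trade places.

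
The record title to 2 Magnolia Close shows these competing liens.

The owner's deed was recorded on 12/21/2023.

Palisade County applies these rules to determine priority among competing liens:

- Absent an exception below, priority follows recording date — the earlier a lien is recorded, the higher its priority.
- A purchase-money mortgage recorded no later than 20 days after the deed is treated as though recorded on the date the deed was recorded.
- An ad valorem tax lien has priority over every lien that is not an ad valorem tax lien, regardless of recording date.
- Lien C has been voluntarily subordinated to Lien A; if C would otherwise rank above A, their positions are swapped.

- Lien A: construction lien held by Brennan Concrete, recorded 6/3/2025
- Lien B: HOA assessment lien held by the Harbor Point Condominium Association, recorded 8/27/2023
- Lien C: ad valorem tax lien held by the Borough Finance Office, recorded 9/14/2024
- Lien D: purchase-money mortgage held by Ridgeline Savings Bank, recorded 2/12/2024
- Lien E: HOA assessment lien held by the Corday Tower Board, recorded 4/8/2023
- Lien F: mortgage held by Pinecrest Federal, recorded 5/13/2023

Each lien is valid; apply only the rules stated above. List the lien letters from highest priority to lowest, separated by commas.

A, E, F, B, D, C

First, effective dates: D was recorded 53 days after the deed, outside the 20-day window, so it keeps its recording date.
C, as an ad valorem tax lien, has superpriority and ranks first.
The other liens, earliest effective date first: E (4/8/2023), F (5/13/2023), B (8/27/2023), D (2/12/2024), A (6/3/2025).
C would otherwise be senior to A, so under the subordination agreement C and A exchange positions.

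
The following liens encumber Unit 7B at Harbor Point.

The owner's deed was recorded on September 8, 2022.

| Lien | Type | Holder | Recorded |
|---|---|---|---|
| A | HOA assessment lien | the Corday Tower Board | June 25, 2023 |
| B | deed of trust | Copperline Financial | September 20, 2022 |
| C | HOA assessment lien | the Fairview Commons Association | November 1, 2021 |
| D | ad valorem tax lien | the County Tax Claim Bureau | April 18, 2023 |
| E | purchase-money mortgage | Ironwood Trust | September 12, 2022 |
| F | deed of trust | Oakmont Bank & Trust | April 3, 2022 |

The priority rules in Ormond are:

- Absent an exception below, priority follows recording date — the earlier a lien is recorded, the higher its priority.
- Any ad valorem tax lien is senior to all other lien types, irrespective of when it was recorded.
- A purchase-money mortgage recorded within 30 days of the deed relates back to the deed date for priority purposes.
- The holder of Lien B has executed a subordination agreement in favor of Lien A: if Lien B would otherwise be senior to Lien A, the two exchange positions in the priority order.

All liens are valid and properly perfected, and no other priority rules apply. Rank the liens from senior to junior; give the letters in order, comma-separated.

Effective dates: E relates back to the deed date September 8, 2022.
D, as an ad valorem tax lien, has superpriority and ranks first.
Remaining liens by effective date: C (November 1, 2021), F (April 3, 2022), E (September 8, 2022), B (September 20, 2022), A (June 25, 2023).
B would otherwise be senior to A, so under the subordination agreement B and A exchange positions.

D, C, F, E, A, B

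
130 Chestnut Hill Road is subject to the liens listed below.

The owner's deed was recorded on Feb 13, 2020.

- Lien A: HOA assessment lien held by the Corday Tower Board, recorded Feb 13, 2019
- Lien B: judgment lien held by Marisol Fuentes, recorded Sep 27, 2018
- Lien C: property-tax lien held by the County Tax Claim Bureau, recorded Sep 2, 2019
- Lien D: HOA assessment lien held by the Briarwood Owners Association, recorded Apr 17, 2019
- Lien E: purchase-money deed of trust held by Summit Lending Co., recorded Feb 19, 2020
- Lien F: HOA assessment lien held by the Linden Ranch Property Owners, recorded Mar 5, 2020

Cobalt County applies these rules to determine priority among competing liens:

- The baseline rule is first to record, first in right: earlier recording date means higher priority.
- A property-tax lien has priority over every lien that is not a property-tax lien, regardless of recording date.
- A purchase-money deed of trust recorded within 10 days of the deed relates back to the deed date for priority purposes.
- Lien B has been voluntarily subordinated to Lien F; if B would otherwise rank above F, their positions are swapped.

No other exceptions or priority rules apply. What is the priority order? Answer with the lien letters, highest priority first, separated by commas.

C, F, A, D, E, B

Effective dates after the stated exceptions: E's effective date is the deed date, Feb 13, 2020.
C is a property-tax lien and takes priority over every other lien.
Among the remaining liens, by effective date: B (Sep 27, 2018), A (Feb 13, 2019), D (Apr 17, 2019), E (Feb 13, 2020), F (Mar 5, 2020).
B would otherwise be senior to F, so under the subordination agreement B and F exchange positions.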